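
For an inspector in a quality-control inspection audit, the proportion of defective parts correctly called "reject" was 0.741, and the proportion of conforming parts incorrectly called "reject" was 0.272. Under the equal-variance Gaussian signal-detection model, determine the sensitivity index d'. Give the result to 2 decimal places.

d' = 1.25

z(H) = 0.646
z(FA) = -0.607
d' = z(H) − z(FA) = 0.646 − (-0.607) = 1.253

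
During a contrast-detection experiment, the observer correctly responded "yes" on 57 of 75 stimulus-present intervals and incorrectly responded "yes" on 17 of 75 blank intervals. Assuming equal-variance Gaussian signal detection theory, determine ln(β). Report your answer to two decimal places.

ln β = 0.03

H = 57/75 = 0.7600
FA = 17/75 = 0.2267
Φ⁻¹(H) = Φ⁻¹(0.7600) = 0.706
Φ⁻¹(FA) = Φ⁻¹(0.2267) = -0.750
ln β = −½·[z(H)² − z(FA)²] = −0.5 × (0.498 − 0.563) = 0.0325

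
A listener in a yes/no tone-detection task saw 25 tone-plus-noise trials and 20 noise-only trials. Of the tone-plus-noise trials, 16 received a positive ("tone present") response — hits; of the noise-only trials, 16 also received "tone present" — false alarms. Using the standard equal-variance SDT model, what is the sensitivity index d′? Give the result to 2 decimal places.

H = 16/25 = 0.6400
FA = 16/20 = 0.8000
z(H) = z(0.6400) = 0.358
z(FA) = z(0.8000) = 0.842
d' = z(H) − z(FA) = 0.358 − 0.842 = -0.484

d′ = -0.48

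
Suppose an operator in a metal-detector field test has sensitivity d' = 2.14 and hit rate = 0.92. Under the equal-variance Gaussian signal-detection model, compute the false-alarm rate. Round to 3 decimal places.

z(hit rate) = z(0.92) = 1.4051
z(FA) = z(H) − d' = 1.4051 − 2.14 = -0.7349
false-alarm rate = Φ(-0.7349) = 0.2312

false-alarm rate = 0.231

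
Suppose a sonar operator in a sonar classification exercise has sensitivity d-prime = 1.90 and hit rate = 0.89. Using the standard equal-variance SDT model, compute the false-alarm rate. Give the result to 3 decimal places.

z(hit rate) = z(0.89) = 1.2265
z(FA) = z(H) − d' = 1.2265 − 1.90 = -0.6735
false-alarm rate = Φ(-0.6735) = 0.2503

false-alarm rate = 0.250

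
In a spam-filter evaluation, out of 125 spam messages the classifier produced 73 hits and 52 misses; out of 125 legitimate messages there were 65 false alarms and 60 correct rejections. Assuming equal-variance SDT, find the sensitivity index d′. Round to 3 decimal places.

H = 73/125 = 0.5840
FA = 65/125 = 0.5200
z(0.5840) = 0.2121, z(0.5200) = 0.0502
d' = z(H) − z(FA) = 0.2121 − 0.0502 = 0.1619

d′ = 0.162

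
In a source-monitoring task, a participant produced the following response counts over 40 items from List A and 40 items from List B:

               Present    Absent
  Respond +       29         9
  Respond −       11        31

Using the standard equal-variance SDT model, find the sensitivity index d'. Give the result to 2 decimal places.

H = 29/40 = 0.7250
FA = 9/40 = 0.2250
z(H) = 0.5978
z(FA) = -0.7554
d' = z(H) − z(FA) = 0.5978 − (-0.7554) = 1.3532

d' = 1.35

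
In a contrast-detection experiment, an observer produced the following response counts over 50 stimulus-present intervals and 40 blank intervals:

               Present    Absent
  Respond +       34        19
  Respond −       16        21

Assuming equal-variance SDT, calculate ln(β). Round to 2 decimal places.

H = 34/50 = 0.6800
FA = 19/40 = 0.4750
Φ⁻¹(0.6800) = 0.468, Φ⁻¹(0.4750) = -0.063
ln β = −½·[z(H)² − z(FA)²] = −0.5 × (0.219 − 0.004) = -0.1075

ln β = -0.11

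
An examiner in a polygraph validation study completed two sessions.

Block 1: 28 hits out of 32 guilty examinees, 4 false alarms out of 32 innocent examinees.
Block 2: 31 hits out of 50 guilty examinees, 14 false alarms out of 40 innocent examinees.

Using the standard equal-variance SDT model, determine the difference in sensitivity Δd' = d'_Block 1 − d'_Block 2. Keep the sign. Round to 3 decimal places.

Block 1: z(0.8750) = 1.1503, z(0.1250) = -1.1503, d' = 2.3006
Block 2: z(0.6200) = 0.3055, z(0.3500) = -0.3853, d' = 0.6908
Δd' = d'_Block 1 − d'_Block 2 = 2.3006 − 0.6908 = 1.6098
Block 1 has the higher sensitivity.

Δd' = 1.610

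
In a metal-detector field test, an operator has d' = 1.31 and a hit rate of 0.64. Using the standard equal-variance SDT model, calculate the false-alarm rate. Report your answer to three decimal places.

false-alarm rate = 0.171

z(hit rate) = z(0.64) = 0.3585
z(FA) = z(H) − d' = 0.3585 − 1.31 = -0.9515
false-alarm rate = Φ(-0.9515) = 0.1707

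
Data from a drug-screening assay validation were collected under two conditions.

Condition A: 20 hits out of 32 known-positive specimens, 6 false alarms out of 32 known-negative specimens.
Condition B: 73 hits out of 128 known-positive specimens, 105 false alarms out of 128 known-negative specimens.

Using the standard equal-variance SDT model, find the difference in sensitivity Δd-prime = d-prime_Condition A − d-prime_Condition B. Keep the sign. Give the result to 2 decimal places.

Δd-prime = 1.95

Condition A: z(0.6250) = 0.319, z(0.1875) = -0.887, d' = 1.206
Condition B: z(0.5703) = 0.177, z(0.8203) = 0.917, d' = -0.740
Δd' = d'_Condition A − d'_Condition B = 1.206 − (-0.740) = 1.946
Condition A has the higher sensitivity.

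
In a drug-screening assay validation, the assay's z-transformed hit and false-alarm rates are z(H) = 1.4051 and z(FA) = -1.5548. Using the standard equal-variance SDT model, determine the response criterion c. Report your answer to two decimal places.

c = −½·[z(H) + z(FA)] = −½·(1.4051 + (-1.5548)) = 0.07485
c > 0: the assay has a conservative response bias.

c = 0.07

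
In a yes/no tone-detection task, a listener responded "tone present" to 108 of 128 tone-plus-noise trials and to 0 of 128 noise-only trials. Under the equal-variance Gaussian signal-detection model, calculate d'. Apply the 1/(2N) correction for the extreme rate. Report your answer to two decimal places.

The false-alarm rate is 0/128 = 0, so apply the 1/(2N) correction: FA → 1/(2·128) = 0.00391.
z(H) = z(0.84375) = 1.010
z(FA) = z(0.00391) = -2.660
d' = 1.010 − (-2.660) = 3.670

d' = 3.67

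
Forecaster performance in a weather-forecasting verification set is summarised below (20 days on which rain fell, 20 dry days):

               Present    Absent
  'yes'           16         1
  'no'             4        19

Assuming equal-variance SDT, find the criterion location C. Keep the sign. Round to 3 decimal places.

H = 16/20 = 0.8000
FA = 1/20 = 0.0500
Φ⁻¹(H) = 0.8416
Φ⁻¹(FA) = -1.6449
c = −½·[z(H) + z(FA)] = −0.5 × (0.8416 + (-1.6449)) = 0.40165

C = 0.402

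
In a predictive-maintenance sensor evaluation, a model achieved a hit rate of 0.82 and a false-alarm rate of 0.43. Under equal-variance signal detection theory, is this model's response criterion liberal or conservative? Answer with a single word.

liberal

z(H) = 0.915, z(FA) = -0.176
c = −½·(z(H) + z(FA)) = -0.3695
c < 0 → liberal criterion (biased toward responding “yes”).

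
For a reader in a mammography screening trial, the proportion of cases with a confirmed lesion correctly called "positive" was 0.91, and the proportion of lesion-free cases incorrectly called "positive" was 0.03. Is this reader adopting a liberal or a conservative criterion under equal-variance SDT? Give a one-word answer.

conservative

z(H) = 1.341, z(FA) = -1.881
c = −½·(z(H) + z(FA)) = 0.270
c > 0 → conservative criterion (biased toward responding “no”).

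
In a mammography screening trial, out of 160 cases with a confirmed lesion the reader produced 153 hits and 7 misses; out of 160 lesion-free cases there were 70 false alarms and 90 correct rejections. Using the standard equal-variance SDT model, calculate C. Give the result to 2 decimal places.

C = -0.78

H = 153/160 = 0.9563
FA = 70/160 = 0.4375
z(H) = z(0.9563) = 1.7093
z(FA) = z(0.4375) = -0.1573
c = −½·[z(H) + z(FA)] = −0.5 × (1.7093 + (-0.1573)) = -0.7760
c < 0: the reader has a liberal response bias.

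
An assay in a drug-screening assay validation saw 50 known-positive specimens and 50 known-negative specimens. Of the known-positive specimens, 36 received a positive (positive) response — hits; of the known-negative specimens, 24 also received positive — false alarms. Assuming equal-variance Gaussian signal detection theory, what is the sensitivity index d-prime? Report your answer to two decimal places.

H = 36/50 = 0.7200
FA = 24/50 = 0.4800
Φ⁻¹(0.7200) = 0.583, Φ⁻¹(0.4800) = -0.050
d' = z(H) − z(FA) = 0.583 − (-0.050) = 0.633

d-prime = 0.63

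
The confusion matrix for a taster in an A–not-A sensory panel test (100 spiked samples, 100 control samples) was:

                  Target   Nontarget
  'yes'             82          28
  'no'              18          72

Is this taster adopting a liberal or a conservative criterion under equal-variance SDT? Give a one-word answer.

liberal

z(H) = 0.915, z(FA) = -0.583
c = −½·(z(H) + z(FA)) = -0.166
c < 0 → liberal criterion (biased toward responding “yes”).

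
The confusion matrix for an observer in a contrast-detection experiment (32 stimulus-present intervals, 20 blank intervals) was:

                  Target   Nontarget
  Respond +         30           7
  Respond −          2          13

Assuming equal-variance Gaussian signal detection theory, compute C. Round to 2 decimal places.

C = -0.57

H = 30/32 = 0.9375
FA = 7/20 = 0.3500
z(H) = 1.5341
z(FA) = -0.3853
c = −½·[z(H) + z(FA)] = −0.5 × (1.5341 + (-0.3853)) = -0.5744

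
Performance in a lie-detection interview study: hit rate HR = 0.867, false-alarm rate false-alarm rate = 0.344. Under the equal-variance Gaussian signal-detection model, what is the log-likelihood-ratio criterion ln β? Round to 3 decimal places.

z(0.867) = 1.1123, z(0.344) = -0.4016
ln β = −½·[z(H)² − z(FA)²] = −0.5 × (1.2372 − 0.1613) = -0.53795

ln β = -0.538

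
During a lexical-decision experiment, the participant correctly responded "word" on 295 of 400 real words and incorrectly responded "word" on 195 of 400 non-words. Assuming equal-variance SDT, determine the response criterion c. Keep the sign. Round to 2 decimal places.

H = 295/400 = 0.7375
FA = 195/400 = 0.4875
z(H) = 0.636
z(FA) = -0.031
c = −½·[z(H) + z(FA)] = −0.5 × (0.636 + (-0.031)) = -0.3025

c = -0.30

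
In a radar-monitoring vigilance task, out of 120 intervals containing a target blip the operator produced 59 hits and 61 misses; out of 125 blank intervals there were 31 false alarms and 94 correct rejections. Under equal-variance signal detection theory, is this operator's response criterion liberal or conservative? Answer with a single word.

conservative

z(H) = -0.021, z(FA) = -0.681
c = −½·(z(H) + z(FA)) = 0.351
c > 0 → conservative criterion (biased toward responding “no”).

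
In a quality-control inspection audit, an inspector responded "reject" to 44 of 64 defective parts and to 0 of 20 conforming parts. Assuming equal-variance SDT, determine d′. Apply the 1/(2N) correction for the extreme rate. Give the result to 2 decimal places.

The false-alarm rate is 0/20 = 0, so apply the 1/(2N) correction: FA → 1/(2·20) = 0.02500.
z(H) = z(0.68750) = 0.489
z(FA) = z(0.02500) = -1.960
d' = 0.489 − (-1.960) = 2.449

d′ = 2.45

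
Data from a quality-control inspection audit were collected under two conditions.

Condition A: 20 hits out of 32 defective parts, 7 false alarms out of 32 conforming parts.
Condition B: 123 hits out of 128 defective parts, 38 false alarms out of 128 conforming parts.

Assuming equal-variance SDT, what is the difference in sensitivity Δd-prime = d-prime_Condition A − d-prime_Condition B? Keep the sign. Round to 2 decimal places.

Condition A: z(0.6250) = 0.319, z(0.2188) = -0.776, d' = 1.095
Condition B: z(0.9609) = 1.761, z(0.2969) = -0.533, d' = 2.294
Δd' = d'_Condition A − d'_Condition B = 1.095 − 2.294 = -1.199
Condition B has the higher sensitivity.

Δd-prime = -1.20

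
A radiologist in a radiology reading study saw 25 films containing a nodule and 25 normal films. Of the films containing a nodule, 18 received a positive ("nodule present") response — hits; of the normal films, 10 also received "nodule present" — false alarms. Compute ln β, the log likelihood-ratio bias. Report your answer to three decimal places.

H = 18/25 = 0.7200
FA = 10/25 = 0.4000
z(H) = z(0.7200) = 0.5828
z(FA) = z(0.4000) = -0.2533
ln β = −½·[z(H)² − z(FA)²] = −0.5 × (0.3397 − 0.0642) = -0.13775

ln β = -0.138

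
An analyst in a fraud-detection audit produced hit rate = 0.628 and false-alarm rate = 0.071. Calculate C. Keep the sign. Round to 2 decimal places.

z(H) = z(0.628) = 0.327
z(FA) = z(0.071) = -1.468
c = −½·[z(H) + z(FA)] = −0.5 × (0.327 + (-1.468)) = 0.5705
c > 0: the analyst has a conservative response bias.

C = 0.57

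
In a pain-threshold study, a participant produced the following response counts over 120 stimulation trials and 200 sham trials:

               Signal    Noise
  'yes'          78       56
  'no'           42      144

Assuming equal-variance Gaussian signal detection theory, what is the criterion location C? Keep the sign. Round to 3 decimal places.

H = 78/120 = 0.6500
FA = 56/200 = 0.2800
z(0.6500) = 0.3853, z(0.2800) = -0.5828
c = −½·[z(H) + z(FA)] = −0.5 × (0.3853 + (-0.5828)) = 0.09875
c > 0: the participant has a conservative response bias.

C = 0.099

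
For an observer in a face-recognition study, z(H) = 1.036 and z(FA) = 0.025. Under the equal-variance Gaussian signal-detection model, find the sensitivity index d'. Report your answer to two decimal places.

d' = 1.01

d' = z(H) − z(FA) = 1.036 − 0.025 = 1.011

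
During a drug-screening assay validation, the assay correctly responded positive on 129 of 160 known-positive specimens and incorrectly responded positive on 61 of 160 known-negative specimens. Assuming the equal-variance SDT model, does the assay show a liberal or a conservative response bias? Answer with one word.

z(H) = 0.864, z(FA) = -0.302
c = −½·(z(H) + z(FA)) = -0.281
c < 0 → liberal criterion (biased toward responding “yes”).

liberal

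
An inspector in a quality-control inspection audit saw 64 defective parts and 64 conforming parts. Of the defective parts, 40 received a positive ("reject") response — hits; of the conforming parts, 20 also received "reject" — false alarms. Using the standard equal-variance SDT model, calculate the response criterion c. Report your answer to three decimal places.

c = 0.085

H = 40/64 = 0.6250
FA = 20/64 = 0.3125
z(0.6250) = 0.3186, z(0.3125) = -0.4888
c = −½·[z(H) + z(FA)] = −0.5 × (0.3186 + (-0.4888)) = 0.0851
c > 0: the inspector has a conservative response bias.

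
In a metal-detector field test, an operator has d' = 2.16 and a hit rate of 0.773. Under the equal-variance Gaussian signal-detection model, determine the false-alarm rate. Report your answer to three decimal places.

false-alarm rate = 0.079

z(hit rate) = z(0.773) = 0.7488
z(FA) = z(H) − d' = 0.7488 − 2.16 = -1.4112
false-alarm rate = Φ(-1.4112) = 0.0791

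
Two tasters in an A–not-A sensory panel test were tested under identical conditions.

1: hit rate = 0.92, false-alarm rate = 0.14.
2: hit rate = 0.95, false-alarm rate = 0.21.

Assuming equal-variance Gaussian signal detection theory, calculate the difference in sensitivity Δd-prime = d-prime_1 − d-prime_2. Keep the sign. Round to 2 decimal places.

Δd-prime = 0.03

1: z(0.92) = 1.405, z(0.14) = -1.080, d' = 2.485
2: z(0.95) = 1.645, z(0.21) = -0.806, d' = 2.451
Δd' = d'_1 − d'_2 = 2.485 − 2.451 = 0.034
1 has the higher sensitivity.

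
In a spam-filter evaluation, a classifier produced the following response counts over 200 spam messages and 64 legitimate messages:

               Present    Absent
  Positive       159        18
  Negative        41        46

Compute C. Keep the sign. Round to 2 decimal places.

C = -0.12

H = 159/200 = 0.7950
FA = 18/64 = 0.2812
z(H) = z(0.7950) = 0.8239
z(FA) = z(0.2812) = -0.5793
c = −½·[z(H) + z(FA)] = −0.5 × (0.8239 + (-0.5793)) = -0.1223
c < 0: the classifier has a liberal response bias.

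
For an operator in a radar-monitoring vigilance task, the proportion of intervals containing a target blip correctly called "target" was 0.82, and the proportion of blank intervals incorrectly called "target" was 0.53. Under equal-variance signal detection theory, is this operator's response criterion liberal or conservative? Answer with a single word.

liberal

z(H) = 0.915, z(FA) = 0.075
c = −½·(z(H) + z(FA)) = -0.495
c < 0 → liberal criterion (biased toward responding “yes”).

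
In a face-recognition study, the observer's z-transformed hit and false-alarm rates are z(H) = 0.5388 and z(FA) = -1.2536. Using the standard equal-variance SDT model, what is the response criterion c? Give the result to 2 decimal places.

c = 0.36

c = −½·[z(H) + z(FA)] = −½·(0.5388 + (-1.2536)) = 0.3574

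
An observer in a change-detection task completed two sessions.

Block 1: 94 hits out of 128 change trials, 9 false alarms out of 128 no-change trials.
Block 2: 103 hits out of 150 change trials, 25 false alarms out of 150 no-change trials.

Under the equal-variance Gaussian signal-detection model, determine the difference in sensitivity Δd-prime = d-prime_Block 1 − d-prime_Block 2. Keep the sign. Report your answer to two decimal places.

Δd-prime = 0.65

Block 1: z(0.7344) = 0.626, z(0.0703) = -1.474, d' = 2.100
Block 2: z(0.6867) = 0.487, z(0.1667) = -0.967, d' = 1.454
Δd' = d'_Block 1 − d'_Block 2 = 2.100 − 1.454 = 0.646
Block 1 has the higher sensitivity.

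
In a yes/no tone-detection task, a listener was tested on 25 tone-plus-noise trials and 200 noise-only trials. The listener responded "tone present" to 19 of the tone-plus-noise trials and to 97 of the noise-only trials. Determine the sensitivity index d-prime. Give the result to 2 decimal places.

d-prime = 0.74

H = 19/25 = 0.7600
FA = 97/200 = 0.4850
z(H) = z(0.7600) = 0.7063
z(FA) = z(0.4850) = -0.0376
d' = z(H) − z(FA) = 0.7063 − (-0.0376) = 0.7439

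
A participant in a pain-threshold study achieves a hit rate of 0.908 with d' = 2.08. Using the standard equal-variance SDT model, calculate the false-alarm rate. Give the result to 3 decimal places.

false-alarm rate = 0.226

z(hit rate) = z(0.908) = 1.3285
z(FA) = z(H) − d' = 1.3285 − 2.08 = -0.7515
false-alarm rate = Φ(-0.7515) = 0.2262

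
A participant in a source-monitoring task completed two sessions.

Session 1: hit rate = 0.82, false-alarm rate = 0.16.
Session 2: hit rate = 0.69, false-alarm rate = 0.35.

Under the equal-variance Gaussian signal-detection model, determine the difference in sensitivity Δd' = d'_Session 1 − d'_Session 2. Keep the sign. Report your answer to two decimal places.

Session 1: z(0.82) = 0.915, z(0.16) = -0.994, d' = 1.909
Session 2: z(0.69) = 0.496, z(0.35) = -0.385, d' = 0.881
Δd' = d'_Session 1 − d'_Session 2 = 1.909 − 0.881 = 1.028
Session 1 has the higher sensitivity.

Δd' = 1.03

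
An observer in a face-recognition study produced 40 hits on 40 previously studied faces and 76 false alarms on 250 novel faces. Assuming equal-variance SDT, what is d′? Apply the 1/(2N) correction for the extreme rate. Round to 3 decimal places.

The hit rate is 40/40 = 1, so apply the 1/(2N) correction: H → 1 − 1/(2·40) = 0.98750.
z(H) = z(0.98750) = 2.2414
z(FA) = z(0.30400) = -0.5129
d' = 2.2414 − (-0.5129) = 2.7543

d′ = 2.754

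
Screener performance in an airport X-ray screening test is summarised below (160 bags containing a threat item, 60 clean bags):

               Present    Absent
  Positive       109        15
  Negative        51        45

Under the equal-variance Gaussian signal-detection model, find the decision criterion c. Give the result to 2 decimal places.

c = 0.10

H = 109/160 = 0.6813
FA = 15/60 = 0.2500
z(0.6813) = 0.4713, z(0.2500) = -0.6745
c = −½·[z(H) + z(FA)] = −0.5 × (0.4713 + (-0.6745)) = 0.1016
c > 0: the screener has a conservative response bias.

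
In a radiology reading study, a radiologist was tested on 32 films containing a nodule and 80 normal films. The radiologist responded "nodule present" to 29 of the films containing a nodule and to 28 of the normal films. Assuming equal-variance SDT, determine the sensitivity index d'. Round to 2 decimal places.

H = 29/32 = 0.9062
FA = 28/80 = 0.3500
z(H) = 1.318
z(FA) = -0.385
d' = z(H) − z(FA) = 1.318 − (-0.385) = 1.703

d' = 1.70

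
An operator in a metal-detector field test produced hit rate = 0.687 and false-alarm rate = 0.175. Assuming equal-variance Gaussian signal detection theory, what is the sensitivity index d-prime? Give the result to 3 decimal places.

d-prime = 1.422

z(H) = z(0.687) = 0.4874
z(FA) = z(0.175) = -0.9346
d' = z(H) − z(FA) = 0.4874 − (-0.9346) = 1.4220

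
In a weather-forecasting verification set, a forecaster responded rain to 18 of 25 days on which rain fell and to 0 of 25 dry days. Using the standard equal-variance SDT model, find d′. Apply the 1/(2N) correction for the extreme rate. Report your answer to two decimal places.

d′ = 2.64

The false-alarm rate is 0/25 = 0, so apply the 1/(2N) correction: FA → 1/(2·25) = 0.02000.
z(H) = z(0.72000) = 0.583
z(FA) = z(0.02000) = -2.054
d' = 0.583 − (-2.054) = 2.637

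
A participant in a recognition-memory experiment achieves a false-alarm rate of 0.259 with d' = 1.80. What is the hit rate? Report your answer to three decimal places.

z(false-alarm rate) = z(0.259) = -0.6464
z(H) = z(FA) + d' = -0.6464 + 1.80 = 1.1536
hit rate = Φ(1.1536) = 0.8757

hit rate = 0.876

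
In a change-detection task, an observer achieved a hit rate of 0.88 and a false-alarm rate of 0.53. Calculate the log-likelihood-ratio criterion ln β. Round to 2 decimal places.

ln β = -0.69

Φ⁻¹(H) = Φ⁻¹(0.88) = 1.175
Φ⁻¹(FA) = Φ⁻¹(0.53) = 0.075
ln β = −½·[z(H)² − z(FA)²] = −0.5 × (1.381 − 0.006) = -0.6875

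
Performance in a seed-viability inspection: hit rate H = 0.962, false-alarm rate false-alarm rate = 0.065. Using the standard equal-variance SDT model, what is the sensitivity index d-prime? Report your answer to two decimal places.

d-prime = 3.29

z(0.962) = 1.7744, z(0.065) = -1.5141
d' = z(H) − z(FA) = 1.7744 − (-1.5141) = 3.2885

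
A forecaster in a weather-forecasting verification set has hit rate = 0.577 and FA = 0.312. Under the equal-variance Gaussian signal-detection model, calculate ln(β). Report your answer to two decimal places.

ln β = 0.10

Φ⁻¹(0.577) = 0.194, Φ⁻¹(0.312) = -0.490
ln β = −½·[z(H)² − z(FA)²] = −0.5 × (0.038 − 0.240) = 0.101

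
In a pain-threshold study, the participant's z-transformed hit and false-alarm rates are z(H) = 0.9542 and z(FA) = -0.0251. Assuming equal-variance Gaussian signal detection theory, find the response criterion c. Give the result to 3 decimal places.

c = −½·[z(H) + z(FA)] = −½·(0.9542 + (-0.0251)) = -0.46455

c = -0.465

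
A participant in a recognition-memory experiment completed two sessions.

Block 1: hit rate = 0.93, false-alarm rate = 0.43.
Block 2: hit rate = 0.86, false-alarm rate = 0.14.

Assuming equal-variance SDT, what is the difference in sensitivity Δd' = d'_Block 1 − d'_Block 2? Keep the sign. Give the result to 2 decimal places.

Block 1: z(0.93) = 1.476, z(0.43) = -0.176, d' = 1.652
Block 2: z(0.86) = 1.080, z(0.14) = -1.080, d' = 2.160
Δd' = d'_Block 1 − d'_Block 2 = 1.652 − 2.160 = -0.508
Block 2 has the higher sensitivity.

Δd' = -0.51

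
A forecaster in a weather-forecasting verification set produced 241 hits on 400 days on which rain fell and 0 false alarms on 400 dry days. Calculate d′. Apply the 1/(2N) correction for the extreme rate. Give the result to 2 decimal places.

The false-alarm rate is 0/400 = 0, so apply the 1/(2N) correction: FA → 1/(2·400) = 0.00125.
z(H) = z(0.60250) = 0.260
z(FA) = z(0.00125) = -3.023
d' = 0.260 − (-3.023) = 3.283

d′ = 3.28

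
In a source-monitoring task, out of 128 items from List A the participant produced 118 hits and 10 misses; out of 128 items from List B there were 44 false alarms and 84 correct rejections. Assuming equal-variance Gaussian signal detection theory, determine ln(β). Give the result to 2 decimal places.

H = 118/128 = 0.9219
FA = 44/128 = 0.3438
z(H) = z(0.9219) = 1.418
z(FA) = z(0.3438) = -0.402
ln β = −½·[z(H)² − z(FA)²] = −0.5 × (2.011 − 0.162) = -0.9245

ln β = -0.92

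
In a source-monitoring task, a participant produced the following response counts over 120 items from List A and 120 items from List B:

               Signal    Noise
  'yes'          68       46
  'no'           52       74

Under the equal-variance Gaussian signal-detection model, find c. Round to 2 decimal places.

H = 68/120 = 0.5667
FA = 46/120 = 0.3833
Φ⁻¹(H) = 0.168
Φ⁻¹(FA) = -0.297
c = −½·[z(H) + z(FA)] = −0.5 × (0.168 + (-0.297)) = 0.0645

c = 0.06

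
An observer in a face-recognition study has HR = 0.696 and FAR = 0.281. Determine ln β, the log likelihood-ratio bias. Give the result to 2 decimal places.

z(H) = 0.513
z(FA) = -0.580
ln β = −½·[z(H)² − z(FA)²] = −0.5 × (0.263 − 0.336) = 0.0365

ln β = 0.04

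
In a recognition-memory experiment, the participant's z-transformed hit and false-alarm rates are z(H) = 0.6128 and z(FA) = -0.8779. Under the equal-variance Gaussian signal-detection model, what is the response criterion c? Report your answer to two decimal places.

c = −½·[z(H) + z(FA)] = −½·(0.6128 + (-0.8779)) = 0.13255

c = 0.13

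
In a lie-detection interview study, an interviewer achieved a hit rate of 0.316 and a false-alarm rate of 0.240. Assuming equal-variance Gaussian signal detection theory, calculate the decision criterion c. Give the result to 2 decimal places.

c = 0.59

Φ⁻¹(0.316) = -0.479, Φ⁻¹(0.240) = -0.706
c = −½·[z(H) + z(FA)] = −0.5 × (-0.479 + (-0.706)) = 0.5925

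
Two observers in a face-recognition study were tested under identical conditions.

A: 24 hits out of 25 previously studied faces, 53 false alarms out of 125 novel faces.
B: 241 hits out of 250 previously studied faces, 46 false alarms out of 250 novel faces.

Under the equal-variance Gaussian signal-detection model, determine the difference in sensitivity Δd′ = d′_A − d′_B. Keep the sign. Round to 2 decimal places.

Δd′ = -0.76

A: z(0.9600) = 1.751, z(0.4240) = -0.192, d' = 1.943
B: z(0.9640) = 1.799, z(0.1840) = -0.900, d' = 2.699
Δd' = d'_A − d'_B = 1.943 − 2.699 = -0.756
B has the higher sensitivity.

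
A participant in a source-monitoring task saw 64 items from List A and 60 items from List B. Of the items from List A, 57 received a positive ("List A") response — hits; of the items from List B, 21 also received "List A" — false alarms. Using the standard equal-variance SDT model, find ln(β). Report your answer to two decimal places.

ln β = -0.68

H = 57/64 = 0.8906
FA = 21/60 = 0.3500
z(H) = 1.230
z(FA) = -0.385
ln β = −½·[z(H)² − z(FA)²] = −0.5 × (1.513 − 0.148) = -0.6825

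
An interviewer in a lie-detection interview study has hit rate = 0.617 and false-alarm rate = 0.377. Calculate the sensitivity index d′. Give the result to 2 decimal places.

Φ⁻¹(0.617) = 0.2976, Φ⁻¹(0.377) = -0.3134
d' = z(H) − z(FA) = 0.2976 − (-0.3134) = 0.6110

d′ = 0.61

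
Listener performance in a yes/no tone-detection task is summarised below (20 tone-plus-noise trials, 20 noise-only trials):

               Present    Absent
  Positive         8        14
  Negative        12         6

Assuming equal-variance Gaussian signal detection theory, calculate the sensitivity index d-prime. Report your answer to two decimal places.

H = 8/20 = 0.4000
FA = 14/20 = 0.7000
z(0.4000) = -0.2533, z(0.7000) = 0.5244
d' = z(H) − z(FA) = -0.2533 − 0.5244 = -0.7777

d-prime = -0.78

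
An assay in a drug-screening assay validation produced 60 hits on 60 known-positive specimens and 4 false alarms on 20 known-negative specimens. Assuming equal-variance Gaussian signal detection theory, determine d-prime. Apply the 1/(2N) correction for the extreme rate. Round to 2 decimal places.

d-prime = 3.24

The hit rate is 60/60 = 1, so apply the 1/(2N) correction: H → 1 − 1/(2·60) = 0.99167.
z(H) = z(0.99167) = 2.394
z(FA) = z(0.20000) = -0.842
d' = 2.394 − (-0.842) = 3.236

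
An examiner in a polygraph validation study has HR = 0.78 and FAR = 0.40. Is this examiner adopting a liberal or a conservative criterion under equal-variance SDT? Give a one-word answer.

z(H) = 0.772, z(FA) = -0.253
c = −½·(z(H) + z(FA)) = -0.2595
c < 0 → liberal criterion (biased toward responding “yes”).

liberal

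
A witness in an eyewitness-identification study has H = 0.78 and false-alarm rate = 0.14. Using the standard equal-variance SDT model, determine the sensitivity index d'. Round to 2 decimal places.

Φ⁻¹(H) = 0.7722
Φ⁻¹(FA) = -1.0803
d' = z(H) − z(FA) = 0.7722 − (-1.0803) = 1.8525

d' = 1.85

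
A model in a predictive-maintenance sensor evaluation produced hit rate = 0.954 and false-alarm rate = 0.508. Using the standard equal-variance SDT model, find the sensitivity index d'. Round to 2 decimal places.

d' = 1.66

Φ⁻¹(H) = 1.6849
Φ⁻¹(FA) = 0.0201
d' = z(H) − z(FA) = 1.6849 − 0.0201 = 1.6648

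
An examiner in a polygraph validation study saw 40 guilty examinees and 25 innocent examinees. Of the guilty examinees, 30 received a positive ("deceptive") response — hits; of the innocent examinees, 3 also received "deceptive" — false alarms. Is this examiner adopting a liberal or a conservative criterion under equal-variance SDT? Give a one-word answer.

conservative

z(H) = 0.674, z(FA) = -1.175
c = −½·(z(H) + z(FA)) = 0.2505
c > 0 → conservative criterion (biased toward responding “no”).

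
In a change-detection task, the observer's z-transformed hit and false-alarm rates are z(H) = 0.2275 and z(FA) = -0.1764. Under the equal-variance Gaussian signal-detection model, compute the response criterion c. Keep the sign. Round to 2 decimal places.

c = -0.03

c = −½·[z(H) + z(FA)] = −½·(0.2275 + (-0.1764)) = -0.02555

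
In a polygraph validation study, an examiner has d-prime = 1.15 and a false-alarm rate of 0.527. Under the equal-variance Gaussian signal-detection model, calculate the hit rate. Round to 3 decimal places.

z(false-alarm rate) = z(0.527) = 0.0677
z(H) = z(FA) + d' = 0.0677 + 1.15 = 1.2177
hit rate = Φ(1.2177) = 0.8883

hit rate = 0.888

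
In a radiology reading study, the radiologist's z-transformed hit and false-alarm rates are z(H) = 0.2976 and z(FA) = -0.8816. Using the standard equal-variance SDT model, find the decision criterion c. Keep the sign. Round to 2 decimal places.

c = −½·[z(H) + z(FA)] = −½·(0.2976 + (-0.8816)) = 0.2920
c > 0: the radiologist has a conservative response bias.

c = 0.29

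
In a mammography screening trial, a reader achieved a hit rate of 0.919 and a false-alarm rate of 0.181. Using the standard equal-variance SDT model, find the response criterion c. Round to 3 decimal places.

Φ⁻¹(0.919) = 1.3984, Φ⁻¹(0.181) = -0.9116
c = −½·[z(H) + z(FA)] = −0.5 × (1.3984 + (-0.9116)) = -0.2434
c < 0: the reader has a liberal response bias.

c = -0.243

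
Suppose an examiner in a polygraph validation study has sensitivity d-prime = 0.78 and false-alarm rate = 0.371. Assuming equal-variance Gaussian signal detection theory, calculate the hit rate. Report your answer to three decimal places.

z(false-alarm rate) = z(0.371) = -0.3292
z(H) = z(FA) + d' = -0.3292 + 0.78 = 0.4508
hit rate = Φ(0.4508) = 0.6739

hit rate = 0.674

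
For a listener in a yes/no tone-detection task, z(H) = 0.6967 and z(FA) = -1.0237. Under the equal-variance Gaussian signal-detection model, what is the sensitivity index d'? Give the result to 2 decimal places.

d' = z(H) − z(FA) = 0.6967 − (-1.0237) = 1.7204

d' = 1.72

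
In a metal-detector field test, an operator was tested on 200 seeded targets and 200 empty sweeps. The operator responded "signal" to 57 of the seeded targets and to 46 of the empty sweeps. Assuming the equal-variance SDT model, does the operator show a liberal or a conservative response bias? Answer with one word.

z(H) = -0.568, z(FA) = -0.739
c = −½·(z(H) + z(FA)) = 0.6535
c > 0 → conservative criterion (biased toward responding “no”).

conservative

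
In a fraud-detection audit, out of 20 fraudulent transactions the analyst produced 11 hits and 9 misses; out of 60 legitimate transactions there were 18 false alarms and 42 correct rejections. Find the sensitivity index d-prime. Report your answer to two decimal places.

d-prime = 0.65

H = 11/20 = 0.5500
FA = 18/60 = 0.3000
Φ⁻¹(0.5500) = 0.1257, Φ⁻¹(0.3000) = -0.5244
d' = z(H) − z(FA) = 0.1257 − (-0.5244) = 0.6501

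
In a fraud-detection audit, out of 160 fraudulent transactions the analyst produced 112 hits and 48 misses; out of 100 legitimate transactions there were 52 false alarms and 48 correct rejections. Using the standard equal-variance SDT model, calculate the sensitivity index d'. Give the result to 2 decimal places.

H = 112/160 = 0.7000
FA = 52/100 = 0.5200
z(0.7000) = 0.5244, z(0.5200) = 0.0502
d' = z(H) − z(FA) = 0.5244 − 0.0502 = 0.4742

d' = 0.47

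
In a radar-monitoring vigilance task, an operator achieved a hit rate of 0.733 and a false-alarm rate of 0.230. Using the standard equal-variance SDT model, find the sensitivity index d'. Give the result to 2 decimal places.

d' = 1.36

Φ⁻¹(H) = Φ⁻¹(0.733) = 0.622
Φ⁻¹(FA) = Φ⁻¹(0.230) = -0.739
d' = z(H) − z(FA) = 0.622 − (-0.739) = 1.361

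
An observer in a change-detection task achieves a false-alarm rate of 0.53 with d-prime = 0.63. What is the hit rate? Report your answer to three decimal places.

z(false-alarm rate) = z(0.53) = 0.0753
z(H) = z(FA) + d' = 0.0753 + 0.63 = 0.7053
hit rate = Φ(0.7053) = 0.7597

hit rate = 0.760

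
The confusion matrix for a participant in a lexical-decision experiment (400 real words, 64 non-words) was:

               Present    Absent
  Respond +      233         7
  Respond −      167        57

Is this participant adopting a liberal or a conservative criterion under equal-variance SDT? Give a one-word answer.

z(H) = 0.208, z(FA) = -1.230
c = −½·(z(H) + z(FA)) = 0.511
c > 0 → conservative criterion (biased toward responding “no”).

conservative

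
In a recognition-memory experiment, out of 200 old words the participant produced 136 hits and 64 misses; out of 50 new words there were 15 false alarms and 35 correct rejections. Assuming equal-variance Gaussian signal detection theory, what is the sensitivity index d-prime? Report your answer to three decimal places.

d-prime = 0.992

H = 136/200 = 0.6800
FA = 15/50 = 0.3000
z(H) = z(0.6800) = 0.4677
z(FA) = z(0.3000) = -0.5244
d' = z(H) − z(FA) = 0.4677 − (-0.5244) = 0.9921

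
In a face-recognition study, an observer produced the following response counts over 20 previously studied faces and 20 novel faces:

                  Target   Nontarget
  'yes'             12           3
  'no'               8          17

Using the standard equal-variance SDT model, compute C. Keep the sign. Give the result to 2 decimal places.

H = 12/20 = 0.6000
FA = 3/20 = 0.1500
z(H) = z(0.6000) = 0.2533
z(FA) = z(0.1500) = -1.0364
c = −½·[z(H) + z(FA)] = −0.5 × (0.2533 + (-1.0364)) = 0.39155

C = 0.39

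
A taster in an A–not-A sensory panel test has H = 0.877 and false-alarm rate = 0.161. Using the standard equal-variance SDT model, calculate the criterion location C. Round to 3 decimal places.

z(H) = z(0.877) = 1.1601
z(FA) = z(0.161) = -0.9904
c = −½·[z(H) + z(FA)] = −0.5 × (1.1601 + (-0.9904)) = -0.08485
c < 0: the taster has a liberal response bias.

C = -0.085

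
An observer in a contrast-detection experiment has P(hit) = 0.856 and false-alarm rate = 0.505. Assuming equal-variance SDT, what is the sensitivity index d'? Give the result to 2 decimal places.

z(H) = 1.0625
z(FA) = 0.0125
d' = z(H) − z(FA) = 1.0625 − 0.0125 = 1.0500

d' = 1.05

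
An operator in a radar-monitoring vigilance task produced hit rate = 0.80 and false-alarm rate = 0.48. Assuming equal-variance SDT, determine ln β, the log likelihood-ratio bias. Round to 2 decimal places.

z(H) = 0.842
z(FA) = -0.050
ln β = −½·[z(H)² − z(FA)²] = −0.5 × (0.709 − 0.003) = -0.353

ln β = -0.35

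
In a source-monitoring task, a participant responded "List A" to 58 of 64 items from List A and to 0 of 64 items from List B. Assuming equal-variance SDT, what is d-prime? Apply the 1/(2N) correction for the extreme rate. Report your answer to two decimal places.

The false-alarm rate is 0/64 = 0, so apply the 1/(2N) correction: FA → 1/(2·64) = 0.00781.
z(H) = z(0.90625) = 1.318
z(FA) = z(0.00781) = -2.418
d' = 1.318 − (-2.418) = 3.736

d-prime = 3.74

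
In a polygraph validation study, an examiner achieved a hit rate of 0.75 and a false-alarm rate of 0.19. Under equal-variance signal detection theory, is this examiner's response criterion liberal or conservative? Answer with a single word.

z(H) = 0.674, z(FA) = -0.878
c = −½·(z(H) + z(FA)) = 0.102
c > 0 → conservative criterion (biased toward responding “no”).

conservative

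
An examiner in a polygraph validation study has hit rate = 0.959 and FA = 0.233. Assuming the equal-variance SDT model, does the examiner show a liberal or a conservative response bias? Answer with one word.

z(H) = 1.739, z(FA) = -0.729
c = −½·(z(H) + z(FA)) = -0.505
c < 0 → liberal criterion (biased toward responding “yes”).

liberal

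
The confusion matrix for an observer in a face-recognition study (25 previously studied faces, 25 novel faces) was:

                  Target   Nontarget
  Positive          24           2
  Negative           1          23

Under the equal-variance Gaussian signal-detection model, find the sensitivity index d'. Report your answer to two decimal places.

H = 24/25 = 0.9600
FA = 2/25 = 0.0800
z(H) = 1.7507
z(FA) = -1.4051
d' = z(H) − z(FA) = 1.7507 − (-1.4051) = 3.1558

d' = 3.16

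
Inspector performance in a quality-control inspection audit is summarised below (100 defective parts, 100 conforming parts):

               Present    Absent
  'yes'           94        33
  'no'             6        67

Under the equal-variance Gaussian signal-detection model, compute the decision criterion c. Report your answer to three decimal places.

H = 94/100 = 0.9400
FA = 33/100 = 0.3300
z(0.9400) = 1.5548, z(0.3300) = -0.4399
c = −½·[z(H) + z(FA)] = −0.5 × (1.5548 + (-0.4399)) = -0.55745
c < 0: the inspector has a liberal response bias.

c = -0.557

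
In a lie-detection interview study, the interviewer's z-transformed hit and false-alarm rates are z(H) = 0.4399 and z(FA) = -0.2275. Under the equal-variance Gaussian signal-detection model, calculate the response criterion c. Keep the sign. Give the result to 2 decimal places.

c = −½·[z(H) + z(FA)] = −½·(0.4399 + (-0.2275)) = -0.1062
c < 0: the interviewer has a liberal response bias.

c = -0.11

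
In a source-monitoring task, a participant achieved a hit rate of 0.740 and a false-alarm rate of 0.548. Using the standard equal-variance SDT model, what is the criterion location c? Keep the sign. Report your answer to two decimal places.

Φ⁻¹(H) = Φ⁻¹(0.740) = 0.643
Φ⁻¹(FA) = Φ⁻¹(0.548) = 0.121
c = −½·[z(H) + z(FA)] = −0.5 × (0.643 + 0.121) = -0.382
c < 0: the participant has a liberal response bias.

c = -0.38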